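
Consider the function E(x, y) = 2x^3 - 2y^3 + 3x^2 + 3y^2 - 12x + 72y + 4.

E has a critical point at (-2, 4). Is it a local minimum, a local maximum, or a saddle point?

The mixed partial ∂²E/∂x∂y is 0, so the Hessian at any point is diag(E_xx, E_yy) = diag(6(2x + 1), 6(-2y + 1)).
At (-2, 4): H = diag(-18, -42).
Both eigenvalues are negative, so H is negative definite: a local maximum.

local maximum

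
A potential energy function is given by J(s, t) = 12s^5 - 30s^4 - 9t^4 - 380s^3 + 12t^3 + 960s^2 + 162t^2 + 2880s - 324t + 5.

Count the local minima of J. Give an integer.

J separates as a function of s plus a function of t, so ∇J=0 decouples.
∂J/∂s = 60(s - 4)(s - 3)(s + 1)(s + 4) = 0 at s ∈ {-4, -1, 3, 4}; ∂J/∂t = -36(t - 3)(t - 1)(t + 3) = 0 at t ∈ {-3, 1, 3}.
The Hessian is diagonal: diag(J_ss, J_tt). Second derivatives: J_ss(-4)=-10080, J_ss(-1)=3600, J_ss(3)=-1680, J_ss(4)=2400; J_tt(-3)=-864, J_tt(1)=288, J_tt(3)=-432.
Local minima occur where both diagonal entries positive: (-1, 1), (4, 1). Count: 2.

2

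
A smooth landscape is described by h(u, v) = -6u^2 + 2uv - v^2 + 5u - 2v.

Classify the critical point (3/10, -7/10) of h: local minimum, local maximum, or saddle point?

The Hessian of h is constant: H = [[-12, 2], [2, -2]].
det(H) = (-12)·(-2) − 2² = 20.
det(H) > 0 and tr(H) = -14 < 0, so H is negative definite and the point is a local maximum.

local maximum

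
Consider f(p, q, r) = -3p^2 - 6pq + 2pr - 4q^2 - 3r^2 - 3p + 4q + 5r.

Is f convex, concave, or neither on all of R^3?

concave

f is quadratic, so its Hessian is the constant matrix H = [[-6, -6, 2], [-6, -8, 0], [2, 0, -6]].
Leading principal minors: -6, 12, -40.
Signs alternate −, +, − ⇒ H ≺ 0 ⇒ concave.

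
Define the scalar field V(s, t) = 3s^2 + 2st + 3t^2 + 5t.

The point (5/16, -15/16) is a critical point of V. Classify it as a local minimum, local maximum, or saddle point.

The Hessian of V is constant: H = [[6, 2], [2, 6]].
det(H) = 6·6 − 2² = 32.
det(H) > 0 and tr(H) = 12 > 0, so H is positive definite and the point is a local minimum.

local minimum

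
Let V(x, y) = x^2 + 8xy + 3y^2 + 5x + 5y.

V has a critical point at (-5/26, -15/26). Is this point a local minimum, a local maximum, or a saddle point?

The Hessian of V is constant: H = [[2, 8], [8, 6]].
det(H) = 2·6 − 8² = -52.
Since det(H) < 0, H is indefinite and the critical point is a saddle point.

saddle point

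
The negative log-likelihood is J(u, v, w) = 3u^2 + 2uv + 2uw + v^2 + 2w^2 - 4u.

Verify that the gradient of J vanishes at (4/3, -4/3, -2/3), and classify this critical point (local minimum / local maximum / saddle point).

local minimum

∇J = (6u + 2v + 2w - 4, 2u + 2v, 2u + 4w); substituting (4/3, -4/3, -2/3) gives ∇J = (0, 0, 0), so (4/3, -4/3, -2/3) is indeed a critical point.
The Hessian is constant: H = [[6, 2, 2], [2, 2, 0], [2, 0, 4]].
Leading principal minors: Δ₁ = 6, Δ₂ = 8, Δ₃ = 24.
All leading minors are positive, so H is positive definite: a local minimum.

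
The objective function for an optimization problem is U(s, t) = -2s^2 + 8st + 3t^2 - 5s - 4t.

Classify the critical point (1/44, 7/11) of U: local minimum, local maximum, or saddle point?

The Hessian of U is constant: H = [[-4, 8], [8, 6]].
det(H) = (-4)·6 − 8² = -88.
Since det(H) < 0, H is indefinite and the critical point is a saddle point.

saddle point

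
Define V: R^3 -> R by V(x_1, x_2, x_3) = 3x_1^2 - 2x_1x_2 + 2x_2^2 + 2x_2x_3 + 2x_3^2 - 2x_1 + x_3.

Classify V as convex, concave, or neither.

V is quadratic, so its Hessian is the constant matrix H = [[6, -2, 0], [-2, 4, 2], [0, 2, 4]].
Leading principal minors: 6, 20, 56.
All positive ⇒ H ≻ 0 ⇒ convex.

convex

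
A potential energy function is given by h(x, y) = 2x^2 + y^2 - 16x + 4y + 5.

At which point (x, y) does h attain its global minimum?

(4, -2)

h(x,y) separates as P(x) + Q(y) + 5, so its minimum is min P + min Q + 5.
P'(x) = 4x - 16 vanishes at x ∈ {4}; Q'(y) = 2y + 4 vanishes at y ∈ {-2}.
Local minima of P (where P''>0): P(4)=-32. Local minima of Q: Q(-2)=-4.
So the global minimum of h is P(4) + Q(-2) + 5 = -32 − 4 + 5 = -31, attained at (4, -2).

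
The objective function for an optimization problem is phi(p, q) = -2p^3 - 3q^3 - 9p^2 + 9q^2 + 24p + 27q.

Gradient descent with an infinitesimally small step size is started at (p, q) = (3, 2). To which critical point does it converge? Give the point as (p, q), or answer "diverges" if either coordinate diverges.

phi is separable, so gradient descent decouples: p follows -∂phi/∂p, q follows -∂phi/∂q.
∂phi/∂p = -6(p - 1)(p + 4); at p=3 this is -84, so p increases.
∂phi/∂q = -9(q - 3)(q + 1); at q=2 this is 27, so q decreases.
The p-coordinate has no critical point in that direction and runs off to infinity.

diverges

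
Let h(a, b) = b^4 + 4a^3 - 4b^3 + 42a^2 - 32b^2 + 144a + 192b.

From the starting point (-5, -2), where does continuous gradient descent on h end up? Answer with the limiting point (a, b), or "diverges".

h is separable, so gradient descent decouples: a follows -∂h/∂a, b follows -∂h/∂b.
∂h/∂a = 12(a + 3)(a + 4); at a=-5 this is 24, so a decreases.
∂h/∂b = 4(b - 4)(b - 3)(b + 4); at b=-2 this is 240, so b decreases.
The a-coordinate has no critical point in that direction and runs off to infinity.

diverges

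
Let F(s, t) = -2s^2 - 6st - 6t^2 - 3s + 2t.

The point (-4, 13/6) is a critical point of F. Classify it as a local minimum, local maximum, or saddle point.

local maximum

The Hessian of F is constant: H = [[-4, -6], [-6, -12]].
det(H) = (-4)·(-12) − (-6)² = 12.
det(H) > 0 and tr(H) = -16 < 0, so H is negative definite and the point is a local maximum.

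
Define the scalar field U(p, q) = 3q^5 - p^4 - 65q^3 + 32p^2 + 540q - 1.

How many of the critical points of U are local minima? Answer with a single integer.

2

U separates as a function of p plus a function of q, so ∇U=0 decouples.
∂U/∂p = -4p(p - 4)(p + 4) = 0 at p ∈ {-4, 0, 4}; ∂U/∂q = 15(q - 3)(q - 2)(q + 2)(q + 3) = 0 at q ∈ {-3, -2, 2, 3}.
The Hessian is diagonal: diag(U_pp, U_qq). Second derivatives: U_pp(-4)=-128, U_pp(0)=64, U_pp(4)=-128; U_qq(-3)=-450, U_qq(-2)=300, U_qq(2)=-300, U_qq(3)=450.
Local minima occur where both diagonal entries positive: (0, -2), (0, 3). Count: 2.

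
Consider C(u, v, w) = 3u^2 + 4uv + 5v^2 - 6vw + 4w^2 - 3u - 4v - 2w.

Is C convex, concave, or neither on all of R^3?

convex

C is quadratic, so its Hessian is the constant matrix H = [[6, 4, 0], [4, 10, -6], [0, -6, 8]].
Leading principal minors: 6, 44, 136.
All positive ⇒ H ≻ 0 ⇒ convex.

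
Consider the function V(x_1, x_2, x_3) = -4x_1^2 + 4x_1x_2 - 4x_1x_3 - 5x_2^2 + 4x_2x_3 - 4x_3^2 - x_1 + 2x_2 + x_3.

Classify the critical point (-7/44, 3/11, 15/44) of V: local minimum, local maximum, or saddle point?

local maximum

The Hessian is constant: H = [[-8, 4, -4], [4, -10, 4], [-4, 4, -8]].
Leading principal minors: Δ₁ = -8, Δ₂ = 64, Δ₃ = -352.
The minors alternate sign starting negative (−, +, −), so H is negative definite: a local maximum.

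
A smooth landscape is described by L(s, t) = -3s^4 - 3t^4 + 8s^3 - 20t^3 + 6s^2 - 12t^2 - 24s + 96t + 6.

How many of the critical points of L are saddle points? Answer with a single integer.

4

L separates as a function of s plus a function of t, so ∇L=0 decouples.
∂L/∂s = -12(s - 2)(s - 1)(s + 1) = 0 at s ∈ {-1, 1, 2}; ∂L/∂t = -12(t - 1)(t + 2)(t + 4) = 0 at t ∈ {-4, -2, 1}.
The Hessian is diagonal: diag(L_ss, L_tt). Second derivatives: L_ss(-1)=-72, L_ss(1)=24, L_ss(2)=-36; L_tt(-4)=-120, L_tt(-2)=72, L_tt(1)=-180.
Saddle points occur where the two diagonal entries have opposite signs: (-1, -2), (1, -4), (1, 1), (2, -2). Count: 4.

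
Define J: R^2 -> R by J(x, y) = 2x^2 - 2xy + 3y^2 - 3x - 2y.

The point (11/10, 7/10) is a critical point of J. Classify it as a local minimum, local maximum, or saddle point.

The Hessian of J is constant: H = [[4, -2], [-2, 6]].
det(H) = 4·6 − (-2)² = 20.
det(H) > 0 and tr(H) = 10 > 0, so H is positive definite and the point is a local minimum.

local minimum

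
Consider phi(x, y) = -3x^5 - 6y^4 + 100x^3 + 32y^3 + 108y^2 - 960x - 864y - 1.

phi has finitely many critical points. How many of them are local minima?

2

phi separates as a function of x plus a function of y, so ∇phi=0 decouples.
∂phi/∂x = -15(x - 4)(x - 2)(x + 2)(x + 4) = 0 at x ∈ {-4, -2, 2, 4}; ∂phi/∂y = -24(y - 4)(y - 3)(y + 3) = 0 at y ∈ {-3, 3, 4}.
The Hessian is diagonal: diag(phi_xx, phi_yy). Second derivatives: phi_xx(-4)=1440, phi_xx(-2)=-720, phi_xx(2)=720, phi_xx(4)=-1440; phi_yy(-3)=-1008, phi_yy(3)=144, phi_yy(4)=-168.
Local minima occur where both diagonal entries positive: (-4, 3), (2, 3). Count: 2.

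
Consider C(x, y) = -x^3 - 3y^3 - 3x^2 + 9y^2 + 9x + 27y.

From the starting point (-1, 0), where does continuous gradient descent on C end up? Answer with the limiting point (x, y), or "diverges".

(-3, -1)

C is separable, so gradient descent decouples: x follows -∂C/∂x, y follows -∂C/∂y.
∂C/∂x = -3(x - 1)(x + 3); at x=-1 this is 12, so x decreases.
∂C/∂y = -9(y - 3)(y + 1); at y=0 this is 27, so y decreases.
x converges to its nearest critical value -3 (a local min of the x-part); y converges to -1. The iterate converges to (-3, -1).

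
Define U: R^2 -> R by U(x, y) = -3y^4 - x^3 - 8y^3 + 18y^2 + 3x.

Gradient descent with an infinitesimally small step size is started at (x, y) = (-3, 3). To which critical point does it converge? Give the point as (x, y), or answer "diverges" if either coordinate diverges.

diverges

U is separable, so gradient descent decouples: x follows -∂U/∂x, y follows -∂U/∂y.
∂U/∂x = -3(x - 1)(x + 1); at x=-3 this is -24, so x increases.
∂U/∂y = -12y(y - 1)(y + 3); at y=3 this is -432, so y increases.
The y-coordinate has no critical point in that direction and runs off to infinity.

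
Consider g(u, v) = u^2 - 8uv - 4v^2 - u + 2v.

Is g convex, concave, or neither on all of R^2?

neither

g is quadratic, so its Hessian is the constant matrix H = [[2, -8], [-8, -8]].
det(H) = -80, tr(H) = -6.
det(H) < 0, so H is indefinite: neither convex nor concave.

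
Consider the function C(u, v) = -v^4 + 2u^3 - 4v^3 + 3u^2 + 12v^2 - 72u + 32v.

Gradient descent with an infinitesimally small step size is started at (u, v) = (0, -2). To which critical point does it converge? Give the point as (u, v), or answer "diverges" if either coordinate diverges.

C is separable, so gradient descent decouples: u follows -∂C/∂u, v follows -∂C/∂v.
∂C/∂u = 6(u - 3)(u + 4); at u=0 this is -72, so u increases.
∂C/∂v = -4(v - 2)(v + 1)(v + 4); at v=-2 this is -32, so v increases.
u converges to its nearest critical value 3 (a local min of the u-part); v converges to -1. The iterate converges to (3, -1).

(3, -1)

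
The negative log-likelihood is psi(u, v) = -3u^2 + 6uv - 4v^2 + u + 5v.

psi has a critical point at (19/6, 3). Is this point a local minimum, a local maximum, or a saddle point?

local maximum

The Hessian of psi is constant: H = [[-6, 6], [6, -8]].
det(H) = (-6)·(-8) − 6² = 12.
det(H) > 0 and tr(H) = -14 < 0, so H is negative definite and the point is a local maximum.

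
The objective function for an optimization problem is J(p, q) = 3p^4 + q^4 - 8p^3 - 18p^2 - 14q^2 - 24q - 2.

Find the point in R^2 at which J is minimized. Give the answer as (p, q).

J(p,q) separates as A(p) + B(q) − 2, so its minimum is min A + min B − 2.
A'(p) = 12p(p - 3)(p + 1) vanishes at p ∈ {-1, 0, 3}; B'(q) = 4(q - 3)(q + 1)(q + 2) vanishes at q ∈ {-2, -1, 3}.
Local minima of A (where A''>0): A(-1)=-7, A(3)=-135. Local minima of B: B(-2)=8, B(3)=-117.
So the global minimum of J is A(3) + B(3) − 2 = -135 − 117 − 2 = -254, attained at (3, 3).

(3, 3)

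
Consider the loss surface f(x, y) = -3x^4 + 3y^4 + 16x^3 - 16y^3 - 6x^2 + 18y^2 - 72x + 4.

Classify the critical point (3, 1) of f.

The mixed partial ∂²f/∂x∂y is 0, so the Hessian at any point is diag(f_xx, f_yy) = diag(12(-3x^2 + 8x - 1), 12(3y^2 - 8y + 3)).
At (3, 1): H = diag(-48, -24).
Both eigenvalues are negative, so H is negative definite: a local maximum.

local maximum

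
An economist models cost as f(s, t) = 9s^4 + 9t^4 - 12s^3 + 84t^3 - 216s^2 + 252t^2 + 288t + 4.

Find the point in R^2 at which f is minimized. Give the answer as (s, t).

f(s,t) separates as P(s) + Q(t) + 4, so its minimum is min P + min Q + 4.
P'(s) = 36s(s - 4)(s + 3) vanishes at s ∈ {-3, 0, 4}; Q'(t) = 36(t + 1)(t + 2)(t + 4) vanishes at t ∈ {-4, -2, -1}.
Local minima of P (where P''>0): P(-3)=-891, P(4)=-1920. Local minima of Q: Q(-4)=-192, Q(-1)=-111.
So the global minimum of f is P(4) + Q(-4) + 4 = -1920 − 192 + 4 = -2108, attained at (4, -4).

(4, -4)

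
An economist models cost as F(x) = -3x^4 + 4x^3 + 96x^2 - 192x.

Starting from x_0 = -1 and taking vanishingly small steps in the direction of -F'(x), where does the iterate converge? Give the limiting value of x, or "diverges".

1

F'(x) = -12(x - 4)(x - 1)(x + 4), so F'(-1) = -360.
Gradient descent moves in the -F' direction, i.e. x is increasing.
The nearest critical point in that direction is x = 1, where F'' = 180 > 0 (a local minimum). The iterate converges there.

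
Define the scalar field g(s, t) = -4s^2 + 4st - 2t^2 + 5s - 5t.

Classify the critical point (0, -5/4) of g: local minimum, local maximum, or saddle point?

local maximum

The Hessian of g is constant: H = [[-8, 4], [4, -4]].
det(H) = (-8)·(-4) − 4² = 16.
det(H) > 0 and tr(H) = -12 < 0, so H is negative definite and the point is a local maximum.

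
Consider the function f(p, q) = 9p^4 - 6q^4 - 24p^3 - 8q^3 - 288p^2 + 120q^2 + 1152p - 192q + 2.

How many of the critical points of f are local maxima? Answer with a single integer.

f separates as a function of p plus a function of q, so ∇f=0 decouples.
∂f/∂p = 36(p - 4)(p - 2)(p + 4) = 0 at p ∈ {-4, 2, 4}; ∂f/∂q = -24(q - 2)(q - 1)(q + 4) = 0 at q ∈ {-4, 1, 2}.
The Hessian is diagonal: diag(f_pp, f_qq). Second derivatives: f_pp(-4)=1728, f_pp(2)=-432, f_pp(4)=576; f_qq(-4)=-720, f_qq(1)=120, f_qq(2)=-144.
Local maxima occur where both diagonal entries negative: (2, -4), (2, 2). Count: 2.

2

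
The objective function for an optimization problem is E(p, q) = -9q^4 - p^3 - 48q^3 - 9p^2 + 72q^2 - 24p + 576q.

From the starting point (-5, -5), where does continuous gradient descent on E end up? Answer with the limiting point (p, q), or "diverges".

E is separable, so gradient descent decouples: p follows -∂E/∂p, q follows -∂E/∂q.
∂E/∂p = -3(p + 2)(p + 4); at p=-5 this is -9, so p increases.
∂E/∂q = -36(q - 2)(q + 2)(q + 4); at q=-5 this is 756, so q decreases.
The q-coordinate has no critical point in that direction and runs off to infinity.

diverges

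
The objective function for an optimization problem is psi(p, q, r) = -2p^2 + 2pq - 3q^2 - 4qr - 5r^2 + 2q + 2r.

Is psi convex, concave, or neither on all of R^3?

concave

psi is quadratic, so its Hessian is the constant matrix H = [[-4, 2, 0], [2, -6, -4], [0, -4, -10]].
Leading principal minors: -4, 20, -136.
Signs alternate −, +, − ⇒ H ≺ 0 ⇒ concave.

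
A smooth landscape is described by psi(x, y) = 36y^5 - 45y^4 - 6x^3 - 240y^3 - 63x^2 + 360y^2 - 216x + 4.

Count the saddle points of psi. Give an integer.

psi separates as a function of x plus a function of y, so ∇psi=0 decouples.
∂psi/∂x = -18(x + 3)(x + 4) = 0 at x ∈ {-4, -3}; ∂psi/∂y = 180y(y - 2)(y - 1)(y + 2) = 0 at y ∈ {-2, 0, 1, 2}.
The Hessian is diagonal: diag(psi_xx, psi_yy). Second derivatives: psi_xx(-4)=18, psi_xx(-3)=-18; psi_yy(-2)=-4320, psi_yy(0)=720, psi_yy(1)=-540, psi_yy(2)=1440.
Saddle points occur where the two diagonal entries have opposite signs: (-4, -2), (-4, 1), (-3, 0), (-3, 2). Count: 4.

4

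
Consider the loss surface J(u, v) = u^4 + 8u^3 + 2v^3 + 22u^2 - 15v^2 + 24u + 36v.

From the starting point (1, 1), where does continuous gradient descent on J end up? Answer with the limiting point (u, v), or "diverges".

diverges

J is separable, so gradient descent decouples: u follows -∂J/∂u, v follows -∂J/∂v.
∂J/∂u = 4(u + 1)(u + 2)(u + 3); at u=1 this is 96, so u decreases.
∂J/∂v = 6(v - 3)(v - 2); at v=1 this is 12, so v decreases.
The v-coordinate has no critical point in that direction and runs off to infinity.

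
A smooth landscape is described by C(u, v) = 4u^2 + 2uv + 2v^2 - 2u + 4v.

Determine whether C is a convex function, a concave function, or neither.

C is quadratic, so its Hessian is the constant matrix H = [[8, 2], [2, 4]].
det(H) = 28, tr(H) = 12.
det(H) > 0 and tr(H) > 0, so H is positive definite everywhere: convex.

convex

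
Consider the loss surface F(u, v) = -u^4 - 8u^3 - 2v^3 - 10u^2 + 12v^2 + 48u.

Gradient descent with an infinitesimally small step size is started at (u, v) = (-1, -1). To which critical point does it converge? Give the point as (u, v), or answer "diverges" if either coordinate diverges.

F is separable, so gradient descent decouples: u follows -∂F/∂u, v follows -∂F/∂v.
∂F/∂u = -4(u - 1)(u + 3)(u + 4); at u=-1 this is 48, so u decreases.
∂F/∂v = -6v(v - 4); at v=-1 this is -30, so v increases.
u converges to its nearest critical value -3 (a local min of the u-part); v converges to 0. The iterate converges to (-3, 0).

(-3, 0)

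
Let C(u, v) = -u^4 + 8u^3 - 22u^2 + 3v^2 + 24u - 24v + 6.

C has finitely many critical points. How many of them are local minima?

1

C separates as a function of u plus a function of v, so ∇C=0 decouples.
∂C/∂u = -4(u - 3)(u - 2)(u - 1) = 0 at u ∈ {1, 2, 3}; ∂C/∂v = 6(v - 4) = 0 at v ∈ {4}.
The Hessian is diagonal: diag(C_uu, C_vv). Second derivatives: C_uu(1)=-8, C_uu(2)=4, C_uu(3)=-8; C_vv(4)=6.
Local minima occur where both diagonal entries positive: (2, 4). Count: 1.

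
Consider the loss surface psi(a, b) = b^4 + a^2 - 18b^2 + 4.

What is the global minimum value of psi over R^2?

psi(a,b) separates as P(a) + Q(b) + 4, so its minimum is min P + min Q + 4.
P'(a) = 2a vanishes at a ∈ {0}; Q'(b) = 4b(b - 3)(b + 3) vanishes at b ∈ {-3, 0, 3}.
Local minima of P (where P''>0): P(0)=0. Local minima of Q: Q(-3)=-81, Q(3)=-81.
So the global minimum of psi is P(0) + Q(-3) + 4 = 0 − 81 + 4 = -77, attained at (0, -3).

-77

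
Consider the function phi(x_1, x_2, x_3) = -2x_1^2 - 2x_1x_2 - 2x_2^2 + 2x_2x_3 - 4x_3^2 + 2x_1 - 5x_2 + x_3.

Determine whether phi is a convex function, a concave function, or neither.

concave

phi is quadratic, so its Hessian is the constant matrix H = [[-4, -2, 0], [-2, -4, 2], [0, 2, -8]].
Leading principal minors: -4, 12, -80.
Signs alternate −, +, − ⇒ H ≺ 0 ⇒ concave.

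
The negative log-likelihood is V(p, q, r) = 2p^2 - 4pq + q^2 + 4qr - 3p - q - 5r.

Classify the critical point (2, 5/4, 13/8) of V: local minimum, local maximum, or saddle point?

saddle point

The Hessian is constant: H = [[4, -4, 0], [-4, 2, 4], [0, 4, 0]].
Leading principal minors: Δ₁ = 4, Δ₂ = -8, Δ₃ = -64.
The minors fit neither the all-positive nor the alternating-sign pattern, so H is indefinite: a saddle point.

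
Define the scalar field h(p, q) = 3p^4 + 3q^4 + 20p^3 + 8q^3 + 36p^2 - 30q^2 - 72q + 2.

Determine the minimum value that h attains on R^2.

h(p,q) separates as A(p) + B(q) + 2, so its minimum is min A + min B + 2.
A'(p) = 12p(p + 2)(p + 3) vanishes at p ∈ {-3, -2, 0}; B'(q) = 12(q - 2)(q + 1)(q + 3) vanishes at q ∈ {-3, -1, 2}.
Local minima of A (where A''>0): A(-3)=27, A(0)=0. Local minima of B: B(-3)=-27, B(2)=-152.
So the global minimum of h is A(0) + B(2) + 2 = 0 − 152 + 2 = -150, attained at (0, 2).

-150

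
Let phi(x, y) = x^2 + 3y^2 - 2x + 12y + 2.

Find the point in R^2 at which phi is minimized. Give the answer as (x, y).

(1, -2)

phi(x,y) separates as P(x) + Q(y) + 2, so its minimum is min P + min Q + 2.
P'(x) = 2x - 2 vanishes at x ∈ {1}; Q'(y) = 6y + 12 vanishes at y ∈ {-2}.
Local minima of P (where P''>0): P(1)=-1. Local minima of Q: Q(-2)=-12.
So the global minimum of phi is P(1) + Q(-2) + 2 = -1 − 12 + 2 = -11, attained at (1, -2).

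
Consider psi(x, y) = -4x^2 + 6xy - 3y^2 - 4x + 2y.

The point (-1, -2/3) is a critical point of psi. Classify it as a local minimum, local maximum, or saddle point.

local maximum

The Hessian of psi is constant: H = [[-8, 6], [6, -6]].
det(H) = (-8)·(-6) − 6² = 12.
det(H) > 0 and tr(H) = -14 < 0, so H is negative definite and the point is a local maximum.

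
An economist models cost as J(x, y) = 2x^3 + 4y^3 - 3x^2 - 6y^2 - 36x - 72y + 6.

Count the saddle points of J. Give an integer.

J separates as a function of x plus a function of y, so ∇J=0 decouples.
∂J/∂x = 6(x - 3)(x + 2) = 0 at x ∈ {-2, 3}; ∂J/∂y = 12(y - 3)(y + 2) = 0 at y ∈ {-2, 3}.
The Hessian is diagonal: diag(J_xx, J_yy). Second derivatives: J_xx(-2)=-30, J_xx(3)=30; J_yy(-2)=-60, J_yy(3)=60.
Saddle points occur where the two diagonal entries have opposite signs: (-2, 3), (3, -2). Count: 2.

2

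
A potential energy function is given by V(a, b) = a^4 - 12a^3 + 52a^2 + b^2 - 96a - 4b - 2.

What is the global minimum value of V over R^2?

-70

V(a,b) separates as P(a) + Q(b) − 2, so its minimum is min P + min Q − 2.
P'(a) = 4(a - 4)(a - 3)(a - 2) vanishes at a ∈ {2, 3, 4}; Q'(b) = 2b - 4 vanishes at b ∈ {2}.
Local minima of P (where P''>0): P(2)=-64, P(4)=-64. Local minima of Q: Q(2)=-4.
So the global minimum of V is P(2) + Q(2) − 2 = -64 − 4 − 2 = -70, attained at (2, 2).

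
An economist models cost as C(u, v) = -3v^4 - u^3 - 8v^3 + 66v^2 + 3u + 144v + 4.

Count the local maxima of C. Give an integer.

2

C separates as a function of u plus a function of v, so ∇C=0 decouples.
∂C/∂u = -3(u - 1)(u + 1) = 0 at u ∈ {-1, 1}; ∂C/∂v = -12(v - 3)(v + 1)(v + 4) = 0 at v ∈ {-4, -1, 3}.
The Hessian is diagonal: diag(C_uu, C_vv). Second derivatives: C_uu(-1)=6, C_uu(1)=-6; C_vv(-4)=-252, C_vv(-1)=144, C_vv(3)=-336.
Local maxima occur where both diagonal entries negative: (1, -4), (1, 3). Count: 2.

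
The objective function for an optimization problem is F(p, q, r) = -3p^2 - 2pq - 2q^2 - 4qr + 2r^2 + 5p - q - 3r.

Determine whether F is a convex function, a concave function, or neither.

neither

F is quadratic, so its Hessian is the constant matrix H = [[-6, -2, 0], [-2, -4, -4], [0, -4, 4]].
Leading principal minors: -6, 20, 176.
Neither pattern holds ⇒ H is indefinite ⇒ neither convex nor concave.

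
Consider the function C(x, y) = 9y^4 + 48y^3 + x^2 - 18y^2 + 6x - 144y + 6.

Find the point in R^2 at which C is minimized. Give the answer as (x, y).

C(x,y) separates as P(x) + Q(y) + 6, so its minimum is min P + min Q + 6.
P'(x) = 2x + 6 vanishes at x ∈ {-3}; Q'(y) = 36(y - 1)(y + 1)(y + 4) vanishes at y ∈ {-4, -1, 1}.
Local minima of P (where P''>0): P(-3)=-9. Local minima of Q: Q(-4)=-480, Q(1)=-105.
So the global minimum of C is P(-3) + Q(-4) + 6 = -9 − 480 + 6 = -483, attained at (-3, -4).

(-3, -4)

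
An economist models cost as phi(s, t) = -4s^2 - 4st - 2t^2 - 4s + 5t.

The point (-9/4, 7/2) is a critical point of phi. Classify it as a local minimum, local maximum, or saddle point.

local maximum

The Hessian of phi is constant: H = [[-8, -4], [-4, -4]].
det(H) = (-8)·(-4) − (-4)² = 16.
det(H) > 0 and tr(H) = -12 < 0, so H is negative definite and the point is a local maximum.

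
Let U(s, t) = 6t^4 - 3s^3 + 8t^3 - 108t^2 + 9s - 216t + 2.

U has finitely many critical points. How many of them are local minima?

2

U separates as a function of s plus a function of t, so ∇U=0 decouples.
∂U/∂s = -9(s - 1)(s + 1) = 0 at s ∈ {-1, 1}; ∂U/∂t = 24(t - 3)(t + 1)(t + 3) = 0 at t ∈ {-3, -1, 3}.
The Hessian is diagonal: diag(U_ss, U_tt). Second derivatives: U_ss(-1)=18, U_ss(1)=-18; U_tt(-3)=288, U_tt(-1)=-192, U_tt(3)=576.
Local minima occur where both diagonal entries positive: (-1, -3), (-1, 3). Count: 2.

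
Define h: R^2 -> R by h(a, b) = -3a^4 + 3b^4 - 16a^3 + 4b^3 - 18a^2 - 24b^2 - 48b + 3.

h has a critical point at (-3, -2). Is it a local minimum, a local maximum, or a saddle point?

The mixed partial ∂²h/∂a∂b is 0, so the Hessian at any point is diag(h_aa, h_bb) = diag(-12(3a^2 + 8a + 3), 12(3b^2 + 2b - 4)).
At (-3, -2): H = diag(-72, 48).
The eigenvalues have opposite signs, so H is indefinite: a saddle point.

saddle point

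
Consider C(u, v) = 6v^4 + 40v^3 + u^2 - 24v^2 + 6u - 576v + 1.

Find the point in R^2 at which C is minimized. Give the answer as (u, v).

(-3, 2)

C(u,v) separates as P(u) + Q(v) + 1, so its minimum is min P + min Q + 1.
P'(u) = 2u + 6 vanishes at u ∈ {-3}; Q'(v) = 24(v - 2)(v + 3)(v + 4) vanishes at v ∈ {-4, -3, 2}.
Local minima of P (where P''>0): P(-3)=-9. Local minima of Q: Q(-4)=896, Q(2)=-832.
So the global minimum of C is P(-3) + Q(2) + 1 = -9 − 832 + 1 = -840, attained at (-3, 2).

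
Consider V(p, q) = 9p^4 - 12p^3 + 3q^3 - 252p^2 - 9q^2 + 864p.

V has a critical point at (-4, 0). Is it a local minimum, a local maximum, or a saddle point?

The mixed partial ∂²V/∂p∂q is 0, so the Hessian at any point is diag(V_pp, V_qq) = diag(36(3p^2 - 2p - 14), 18(q - 1)).
At (-4, 0): H = diag(1512, -18).
The eigenvalues have opposite signs, so H is indefinite: a saddle point.

saddle point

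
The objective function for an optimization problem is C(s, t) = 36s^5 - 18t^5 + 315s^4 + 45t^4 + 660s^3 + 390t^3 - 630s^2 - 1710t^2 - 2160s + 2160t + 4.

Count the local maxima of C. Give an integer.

4

C separates as a function of s plus a function of t, so ∇C=0 decouples.
∂C/∂s = 180(s - 1)(s + 1)(s + 3)(s + 4) = 0 at s ∈ {-4, -3, -1, 1}; ∂C/∂t = -90(t - 3)(t - 2)(t - 1)(t + 4) = 0 at t ∈ {-4, 1, 2, 3}.
The Hessian is diagonal: diag(C_ss, C_tt). Second derivatives: C_ss(-4)=-2700, C_ss(-3)=1440, C_ss(-1)=-2160, C_ss(1)=7200; C_tt(-4)=18900, C_tt(1)=-900, C_tt(2)=540, C_tt(3)=-1260.
Local maxima occur where both diagonal entries negative: (-4, 1), (-4, 3), (-1, 1), (-1, 3). Count: 4.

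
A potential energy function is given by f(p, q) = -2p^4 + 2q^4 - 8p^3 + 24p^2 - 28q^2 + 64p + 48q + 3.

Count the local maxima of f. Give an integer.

f separates as a function of p plus a function of q, so ∇f=0 decouples.
∂f/∂p = -8(p - 2)(p + 1)(p + 4) = 0 at p ∈ {-4, -1, 2}; ∂f/∂q = 8(q - 2)(q - 1)(q + 3) = 0 at q ∈ {-3, 1, 2}.
The Hessian is diagonal: diag(f_pp, f_qq). Second derivatives: f_pp(-4)=-144, f_pp(-1)=72, f_pp(2)=-144; f_qq(-3)=160, f_qq(1)=-32, f_qq(2)=40.
Local maxima occur where both diagonal entries negative: (-4, 1), (2, 1). Count: 2.

2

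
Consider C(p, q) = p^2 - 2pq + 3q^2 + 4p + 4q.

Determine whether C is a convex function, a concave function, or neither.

C is quadratic, so its Hessian is the constant matrix H = [[2, -2], [-2, 6]].
det(H) = 8, tr(H) = 8.
det(H) > 0 and tr(H) > 0, so H is positive definite everywhere: convex.

convex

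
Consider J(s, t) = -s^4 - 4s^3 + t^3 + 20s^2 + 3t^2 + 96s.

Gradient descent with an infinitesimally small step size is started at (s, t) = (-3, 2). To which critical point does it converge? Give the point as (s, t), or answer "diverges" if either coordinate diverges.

J is separable, so gradient descent decouples: s follows -∂J/∂s, t follows -∂J/∂t.
∂J/∂s = -4(s - 3)(s + 2)(s + 4); at s=-3 this is -24, so s increases.
∂J/∂t = 3t(t + 2); at t=2 this is 24, so t decreases.
s converges to its nearest critical value -2 (a local min of the s-part); t converges to 0. The iterate converges to (-2, 0).

(-2, 0)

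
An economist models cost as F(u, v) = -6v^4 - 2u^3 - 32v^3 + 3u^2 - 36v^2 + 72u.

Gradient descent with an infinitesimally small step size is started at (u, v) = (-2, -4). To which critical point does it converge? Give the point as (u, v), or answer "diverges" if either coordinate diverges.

diverges

F is separable, so gradient descent decouples: u follows -∂F/∂u, v follows -∂F/∂v.
∂F/∂u = -6(u - 4)(u + 3); at u=-2 this is 36, so u decreases.
∂F/∂v = -24v(v + 1)(v + 3); at v=-4 this is 288, so v decreases.
The v-coordinate has no critical point in that direction and runs off to infinity.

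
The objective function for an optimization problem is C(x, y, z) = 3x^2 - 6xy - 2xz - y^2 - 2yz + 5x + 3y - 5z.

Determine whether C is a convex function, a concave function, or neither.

neither

C is quadratic, so its Hessian is the constant matrix H = [[6, -6, -2], [-6, -2, -2], [-2, -2, 0]].
Leading principal minors: 6, -48, -64.
Neither pattern holds ⇒ H is indefinite ⇒ neither convex nor concave.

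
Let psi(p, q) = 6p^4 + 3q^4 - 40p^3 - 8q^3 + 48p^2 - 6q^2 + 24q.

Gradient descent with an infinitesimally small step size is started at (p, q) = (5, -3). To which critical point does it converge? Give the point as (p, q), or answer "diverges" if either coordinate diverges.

(4, -1)

psi is separable, so gradient descent decouples: p follows -∂psi/∂p, q follows -∂psi/∂q.
∂psi/∂p = 24p(p - 4)(p - 1); at p=5 this is 480, so p decreases.
∂psi/∂q = 12(q - 2)(q - 1)(q + 1); at q=-3 this is -480, so q increases.
p converges to its nearest critical value 4 (a local min of the p-part); q converges to -1. The iterate converges to (4, -1).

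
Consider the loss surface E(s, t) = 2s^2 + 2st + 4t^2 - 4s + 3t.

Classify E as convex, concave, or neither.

convex

E is quadratic, so its Hessian is the constant matrix H = [[4, 2], [2, 8]].
det(H) = 28, tr(H) = 12.
det(H) > 0 and tr(H) > 0, so H is positive definite everywhere: convex.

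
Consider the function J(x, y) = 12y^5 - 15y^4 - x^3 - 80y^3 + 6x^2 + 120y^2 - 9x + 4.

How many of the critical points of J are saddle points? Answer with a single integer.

4

J separates as a function of x plus a function of y, so ∇J=0 decouples.
∂J/∂x = -3(x - 3)(x - 1) = 0 at x ∈ {1, 3}; ∂J/∂y = 60y(y - 2)(y - 1)(y + 2) = 0 at y ∈ {-2, 0, 1, 2}.
The Hessian is diagonal: diag(J_xx, J_yy). Second derivatives: J_xx(1)=6, J_xx(3)=-6; J_yy(-2)=-1440, J_yy(0)=240, J_yy(1)=-180, J_yy(2)=480.
Saddle points occur where the two diagonal entries have opposite signs: (1, -2), (1, 1), (3, 0), (3, 2). Count: 4.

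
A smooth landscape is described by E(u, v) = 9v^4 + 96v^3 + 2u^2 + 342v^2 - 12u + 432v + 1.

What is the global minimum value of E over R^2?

E(u,v) separates as P(u) + Q(v) + 1, so its minimum is min P + min Q + 1.
P'(u) = 4u - 12 vanishes at u ∈ {3}; Q'(v) = 36(v + 1)(v + 3)(v + 4) vanishes at v ∈ {-4, -3, -1}.
Local minima of P (where P''>0): P(3)=-18. Local minima of Q: Q(-4)=-96, Q(-1)=-177.
So the global minimum of E is P(3) + Q(-1) + 1 = -18 − 177 + 1 = -194, attained at (3, -1).

-194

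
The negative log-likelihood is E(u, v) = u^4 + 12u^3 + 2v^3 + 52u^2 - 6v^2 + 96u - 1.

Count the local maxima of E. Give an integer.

1

E separates as a function of u plus a function of v, so ∇E=0 decouples.
∂E/∂u = 4(u + 2)(u + 3)(u + 4) = 0 at u ∈ {-4, -3, -2}; ∂E/∂v = 6v(v - 2) = 0 at v ∈ {0, 2}.
The Hessian is diagonal: diag(E_uu, E_vv). Second derivatives: E_uu(-4)=8, E_uu(-3)=-4, E_uu(-2)=8; E_vv(0)=-12, E_vv(2)=12.
Local maxima occur where both diagonal entries negative: (-3, 0). Count: 1.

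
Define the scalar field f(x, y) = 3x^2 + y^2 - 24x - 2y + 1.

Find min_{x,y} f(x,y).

-48

f(x,y) separates as P(x) + Q(y) + 1, so its minimum is min P + min Q + 1.
P'(x) = 6x - 24 vanishes at x ∈ {4}; Q'(y) = 2y - 2 vanishes at y ∈ {1}.
Local minima of P (where P''>0): P(4)=-48. Local minima of Q: Q(1)=-1.
So the global minimum of f is P(4) + Q(1) + 1 = -48 − 1 + 1 = -48, attained at (4, 1).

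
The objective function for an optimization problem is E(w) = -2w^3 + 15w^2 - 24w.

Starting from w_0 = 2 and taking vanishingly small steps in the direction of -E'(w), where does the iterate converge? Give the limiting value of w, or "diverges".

E'(w) = -6(w - 4)(w - 1), so E'(2) = 12.
Gradient descent moves in the -E' direction, i.e. w is decreasing.
The nearest critical point in that direction is w = 1, where E'' = 18 > 0 (a local minimum). The iterate converges there.

1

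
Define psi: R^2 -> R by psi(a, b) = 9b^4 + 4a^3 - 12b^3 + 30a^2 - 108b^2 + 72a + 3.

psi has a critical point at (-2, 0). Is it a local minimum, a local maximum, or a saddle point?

The mixed partial ∂²psi/∂a∂b is 0, so the Hessian at any point is diag(psi_aa, psi_bb) = diag(12(2a + 5), 36(3b^2 - 2b - 6)).
At (-2, 0): H = diag(12, -216).
The eigenvalues have opposite signs, so H is indefinite: a saddle point.

saddle point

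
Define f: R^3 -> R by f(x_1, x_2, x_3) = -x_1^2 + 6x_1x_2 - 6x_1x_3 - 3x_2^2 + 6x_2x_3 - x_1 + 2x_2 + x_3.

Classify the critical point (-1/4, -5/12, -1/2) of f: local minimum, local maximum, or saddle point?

saddle point

The Hessian is constant: H = [[-2, 6, -6], [6, -6, 6], [-6, 6, 0]].
Leading principal minors: Δ₁ = -2, Δ₂ = -24, Δ₃ = -144.
The minors fit neither the all-positive nor the alternating-sign pattern, so H is indefinite: a saddle point.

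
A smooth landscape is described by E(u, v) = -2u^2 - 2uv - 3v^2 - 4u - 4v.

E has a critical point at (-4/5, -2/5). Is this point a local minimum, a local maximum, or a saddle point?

The Hessian of E is constant: H = [[-4, -2], [-2, -6]].
det(H) = (-4)·(-6) − (-2)² = 20.
det(H) > 0 and tr(H) = -10 < 0, so H is negative definite and the point is a local maximum.

local maximum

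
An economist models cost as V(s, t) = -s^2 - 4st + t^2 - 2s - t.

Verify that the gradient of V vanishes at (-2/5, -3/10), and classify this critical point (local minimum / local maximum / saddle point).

saddle point

∇V = (-2s - 4t - 2, -4s + 2t - 1); substituting (-2/5, -3/10) gives ∇V = (0, 0), so (-2/5, -3/10) is indeed a critical point.
The Hessian of V is constant: H = [[-2, -4], [-4, 2]].
det(H) = (-2)·2 − (-4)² = -20.
Since det(H) < 0, H is indefinite and the critical point is a saddle point.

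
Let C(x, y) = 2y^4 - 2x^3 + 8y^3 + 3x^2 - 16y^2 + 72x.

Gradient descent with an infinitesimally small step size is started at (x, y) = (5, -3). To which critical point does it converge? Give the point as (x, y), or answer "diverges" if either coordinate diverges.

C is separable, so gradient descent decouples: x follows -∂C/∂x, y follows -∂C/∂y.
∂C/∂x = -6(x - 4)(x + 3); at x=5 this is -48, so x increases.
∂C/∂y = 8y(y - 1)(y + 4); at y=-3 this is 96, so y decreases.
The x-coordinate has no critical point in that direction and runs off to infinity.

diverges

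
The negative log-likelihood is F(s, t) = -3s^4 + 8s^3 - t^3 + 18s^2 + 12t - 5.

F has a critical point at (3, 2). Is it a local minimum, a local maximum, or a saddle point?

The mixed partial ∂²F/∂s∂t is 0, so the Hessian at any point is diag(F_ss, F_tt) = diag(12(-3s^2 + 4s + 3), -6t).
At (3, 2): H = diag(-144, -12).
Both eigenvalues are negative, so H is negative definite: a local maximum.

local maximum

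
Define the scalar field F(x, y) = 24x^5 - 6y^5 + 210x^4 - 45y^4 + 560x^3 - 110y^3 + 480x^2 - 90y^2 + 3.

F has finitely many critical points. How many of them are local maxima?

4

F separates as a function of x plus a function of y, so ∇F=0 decouples.
∂F/∂x = 120x(x + 1)(x + 2)(x + 4) = 0 at x ∈ {-4, -2, -1, 0}; ∂F/∂y = -30y(y + 1)(y + 2)(y + 3) = 0 at y ∈ {-3, -2, -1, 0}.
The Hessian is diagonal: diag(F_xx, F_yy). Second derivatives: F_xx(-4)=-2880, F_xx(-2)=480, F_xx(-1)=-360, F_xx(0)=960; F_yy(-3)=180, F_yy(-2)=-60, F_yy(-1)=60, F_yy(0)=-180.
Local maxima occur where both diagonal entries negative: (-4, -2), (-4, 0), (-1, -2), (-1, 0). Count: 4.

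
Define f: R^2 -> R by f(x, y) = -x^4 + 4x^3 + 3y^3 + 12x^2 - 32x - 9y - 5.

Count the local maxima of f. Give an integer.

f separates as a function of x plus a function of y, so ∇f=0 decouples.
∂f/∂x = -4(x - 4)(x - 1)(x + 2) = 0 at x ∈ {-2, 1, 4}; ∂f/∂y = 9(y - 1)(y + 1) = 0 at y ∈ {-1, 1}.
The Hessian is diagonal: diag(f_xx, f_yy). Second derivatives: f_xx(-2)=-72, f_xx(1)=36, f_xx(4)=-72; f_yy(-1)=-18, f_yy(1)=18.
Local maxima occur where both diagonal entries negative: (-2, -1), (4, -1). Count: 2.

2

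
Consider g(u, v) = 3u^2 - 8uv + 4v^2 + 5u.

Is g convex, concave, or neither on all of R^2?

g is quadratic, so its Hessian is the constant matrix H = [[6, -8], [-8, 8]].
det(H) = -16, tr(H) = 14.
det(H) < 0, so H is indefinite: neither convex nor concave.

neither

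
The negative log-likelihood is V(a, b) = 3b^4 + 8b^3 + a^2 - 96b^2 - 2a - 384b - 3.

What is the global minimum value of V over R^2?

-1796

V(a,b) separates as P(a) + Q(b) − 3, so its minimum is min P + min Q − 3.
P'(a) = 2a - 2 vanishes at a ∈ {1}; Q'(b) = 12(b - 4)(b + 2)(b + 4) vanishes at b ∈ {-4, -2, 4}.
Local minima of P (where P''>0): P(1)=-1. Local minima of Q: Q(-4)=256, Q(4)=-1792.
So the global minimum of V is P(1) + Q(4) − 3 = -1 − 1792 − 3 = -1796, attained at (1, 4).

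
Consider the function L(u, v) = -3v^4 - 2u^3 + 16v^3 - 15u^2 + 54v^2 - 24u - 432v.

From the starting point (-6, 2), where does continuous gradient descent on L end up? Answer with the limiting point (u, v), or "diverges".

(-4, 3)

L is separable, so gradient descent decouples: u follows -∂L/∂u, v follows -∂L/∂v.
∂L/∂u = -6(u + 1)(u + 4); at u=-6 this is -60, so u increases.
∂L/∂v = -12(v - 4)(v - 3)(v + 3); at v=2 this is -120, so v increases.
u converges to its nearest critical value -4 (a local min of the u-part); v converges to 3. The iterate converges to (-4, 3).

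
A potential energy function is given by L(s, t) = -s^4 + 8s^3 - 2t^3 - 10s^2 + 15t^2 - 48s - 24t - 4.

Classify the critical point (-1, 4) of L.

The mixed partial ∂²L/∂s∂t is 0, so the Hessian at any point is diag(L_ss, L_tt) = diag(4(-3s^2 + 12s - 5), 6(-2t + 5)).
At (-1, 4): H = diag(-80, -18).
Both eigenvalues are negative, so H is negative definite: a local maximum.

local maximum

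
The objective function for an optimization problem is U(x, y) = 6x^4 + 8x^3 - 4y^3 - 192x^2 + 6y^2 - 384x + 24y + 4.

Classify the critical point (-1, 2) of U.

The mixed partial ∂²U/∂x∂y is 0, so the Hessian at any point is diag(U_xx, U_yy) = diag(24(3x^2 + 2x - 16), 12(-2y + 1)).
At (-1, 2): H = diag(-360, -36).
Both eigenvalues are negative, so H is negative definite: a local maximum.

local maximum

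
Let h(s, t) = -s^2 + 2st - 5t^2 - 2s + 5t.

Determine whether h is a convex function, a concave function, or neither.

concave

h is quadratic, so its Hessian is the constant matrix H = [[-2, 2], [2, -10]].
det(H) = 16, tr(H) = -12.
det(H) > 0 and tr(H) < 0, so H is negative definite everywhere: concave.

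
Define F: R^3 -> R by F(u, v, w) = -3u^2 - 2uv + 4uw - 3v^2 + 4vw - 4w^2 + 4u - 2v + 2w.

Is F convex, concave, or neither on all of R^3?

F is quadratic, so its Hessian is the constant matrix H = [[-6, -2, 4], [-2, -6, 4], [4, 4, -8]].
Leading principal minors: -6, 32, -128.
Signs alternate −, +, − ⇒ H ≺ 0 ⇒ concave.

concave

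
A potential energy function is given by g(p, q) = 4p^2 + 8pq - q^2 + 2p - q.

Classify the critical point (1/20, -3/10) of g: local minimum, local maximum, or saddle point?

The Hessian of g is constant: H = [[8, 8], [8, -2]].
det(H) = 8·(-2) − 8² = -80.
Since det(H) < 0, H is indefinite and the critical point is a saddle point.

saddle point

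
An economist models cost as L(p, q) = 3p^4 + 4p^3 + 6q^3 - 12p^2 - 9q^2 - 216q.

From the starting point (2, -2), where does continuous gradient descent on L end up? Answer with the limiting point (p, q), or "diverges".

(1, 4)

L is separable, so gradient descent decouples: p follows -∂L/∂p, q follows -∂L/∂q.
∂L/∂p = 12p(p - 1)(p + 2); at p=2 this is 96, so p decreases.
∂L/∂q = 18(q - 4)(q + 3); at q=-2 this is -108, so q increases.
p converges to its nearest critical value 1 (a local min of the p-part); q converges to 4. The iterate converges to (1, 4).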